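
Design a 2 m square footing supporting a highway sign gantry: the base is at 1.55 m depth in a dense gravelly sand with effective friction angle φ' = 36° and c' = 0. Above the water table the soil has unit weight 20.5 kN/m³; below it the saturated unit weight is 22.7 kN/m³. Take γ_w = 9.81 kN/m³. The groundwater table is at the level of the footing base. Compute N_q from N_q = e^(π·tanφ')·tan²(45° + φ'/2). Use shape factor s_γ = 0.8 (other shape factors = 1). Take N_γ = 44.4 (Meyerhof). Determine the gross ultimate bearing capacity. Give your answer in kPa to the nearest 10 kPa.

q_ult ≈ 1660 kPa

tan36° = 0.7265, so N_q = e^(π×0.7265)·tan²(63°) = 9.801 × 3.852 = 37.75.
Overburden at base level: q = 20.5 × 1.55 = 31.775 kPa.
Below the base the soil is submerged, so the ½γBN_γ term uses γ' = 22.7 − 9.81 = 12.89 kN/m³.
Surcharge term q·N_q = 31.775 × 37.752 = 1199.6 kPa; self-weight term 0.5·γ·B·N_γ·s_γ = 0.5 × 12.89 × 2 × 44.4 × 0.8 = 457.85 kPa.
q_ult = 1199.6 + 457.85 = 1657.4 kPa.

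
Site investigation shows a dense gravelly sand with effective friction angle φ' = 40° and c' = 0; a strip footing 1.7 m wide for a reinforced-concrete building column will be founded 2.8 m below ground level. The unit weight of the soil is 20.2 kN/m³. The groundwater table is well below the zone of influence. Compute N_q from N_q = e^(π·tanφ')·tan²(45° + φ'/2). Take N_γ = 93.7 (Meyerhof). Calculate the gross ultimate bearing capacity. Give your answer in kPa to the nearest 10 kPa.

tan40° = 0.8391, so N_q = e^(π×0.8391)·tan²(65°) = 13.959 × 4.599 = 64.2.
Effective surcharge at the founding depth q = γ·D_f = 20.2 × 2.8 = 56.56 kPa.
q_ult = q·N_q + 0.5·γ·B·N_γ
     = 56.56 × 64.195 + 0.5 × 20.2 × 1.7 × 93.7
     = 3630.9 + 1608.8 = 5239.7 kPa.

q_ult ≈ 5240 kPa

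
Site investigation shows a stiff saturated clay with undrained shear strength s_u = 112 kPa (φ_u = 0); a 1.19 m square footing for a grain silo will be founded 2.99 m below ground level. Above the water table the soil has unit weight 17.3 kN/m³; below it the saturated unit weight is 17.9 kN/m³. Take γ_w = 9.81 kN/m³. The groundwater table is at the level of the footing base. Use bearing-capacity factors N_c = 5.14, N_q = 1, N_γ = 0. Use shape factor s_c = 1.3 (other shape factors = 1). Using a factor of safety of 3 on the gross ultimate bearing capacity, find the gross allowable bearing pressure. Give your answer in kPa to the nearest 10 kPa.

Overburden at base level: q = 17.3 × 2.99 = 51.727 kPa.
Cohesion term c·N_c·s_c = 112 × 5.14 × 1.3 = 748.38 kPa; surcharge term q·N_q = 51.727 × 1 = 51.727 kPa.
q_ult = 748.38 + 51.727 = 800.11 kPa.
q_all = 800.11 / 3 = 266.7 kPa.

q_all ≈ 270 kPa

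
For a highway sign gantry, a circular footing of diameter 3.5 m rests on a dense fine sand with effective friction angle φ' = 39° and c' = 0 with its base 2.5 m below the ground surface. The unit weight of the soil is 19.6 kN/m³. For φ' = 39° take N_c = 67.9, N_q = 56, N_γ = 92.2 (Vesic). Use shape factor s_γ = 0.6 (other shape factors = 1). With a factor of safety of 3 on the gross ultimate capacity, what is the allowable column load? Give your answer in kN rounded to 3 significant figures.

P_all ≈ 14900 kN

Effective surcharge at the founding depth q = γ·D_f = 19.6 × 2.5 = 49 kPa.
q_ult = q·N_q + 0.5·γ·B·N_γ·s_γ
     = 49 × 56 + 0.5 × 19.6 × 3.5 × 92.2 × 0.6
     = 2744 + 1897.5 = 4641.5 kPa.
Gross allowable pressure q_all = 4641.5 / 3 = 1547.2 kPa.
Footing area = 9.6211 m², so allowable column load = 1547.2 × 9.6211 = 14885 kN.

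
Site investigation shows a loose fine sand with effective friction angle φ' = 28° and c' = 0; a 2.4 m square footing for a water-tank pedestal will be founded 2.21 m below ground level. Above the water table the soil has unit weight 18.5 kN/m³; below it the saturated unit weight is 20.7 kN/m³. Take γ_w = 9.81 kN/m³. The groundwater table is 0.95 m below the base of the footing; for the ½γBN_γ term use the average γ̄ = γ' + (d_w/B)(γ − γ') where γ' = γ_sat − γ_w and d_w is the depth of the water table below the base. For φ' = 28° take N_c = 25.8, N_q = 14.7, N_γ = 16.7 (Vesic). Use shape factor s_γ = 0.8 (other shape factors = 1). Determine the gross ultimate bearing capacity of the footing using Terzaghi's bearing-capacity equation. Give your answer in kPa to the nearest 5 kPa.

q_ult ≈ 825 kPa

Effective surcharge at the founding depth q = γ·D_f = 18.5 × 2.21 = 40.885 kPa.
With d_w = 0.95 m < B, γ̄ = 10.89 + (0.95/2.4) × (18.5 − 10.89) = 13.902 kN/m³.
q_ult = q·N_q + 0.5·γ·B·N_γ·s_γ
     = 40.885 × 14.7 + 0.5 × 13.902 × 2.4 × 16.7 × 0.8
     = 601.01 + 222.88 = 823.89 kPa.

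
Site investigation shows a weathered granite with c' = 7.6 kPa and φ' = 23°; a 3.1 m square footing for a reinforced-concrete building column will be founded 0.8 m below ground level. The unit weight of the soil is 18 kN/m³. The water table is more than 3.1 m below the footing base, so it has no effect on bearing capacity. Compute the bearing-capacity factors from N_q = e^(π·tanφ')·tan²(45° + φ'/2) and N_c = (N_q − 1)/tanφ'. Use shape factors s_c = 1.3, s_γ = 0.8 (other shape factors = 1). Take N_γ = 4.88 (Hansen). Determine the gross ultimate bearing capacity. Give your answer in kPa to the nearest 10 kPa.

q_ult ≈ 410 kPa

tan23° = 0.4245, so N_q = e^(π×0.4245)·tan²(56.5°) = 3.794 × 2.283 = 8.66.
N_c = (8.66 − 1)/tan23° = 18.05.
q = γ·D_f = 18 × 0.8 = 14.4 kPa.
c·N_c·s_c = 7.6 × 18.049 × 1.3 = 178.32 kPa
q·N_q = 14.4 × 8.6612 = 124.72 kPa
0.5·γ·B·N_γ·s_γ = 0.5 × 18 × 3.1 × 4.88 × 0.8 = 108.92 kPa
q_ult = 178.32 + 124.72 + 108.92 = 411.96 kPa.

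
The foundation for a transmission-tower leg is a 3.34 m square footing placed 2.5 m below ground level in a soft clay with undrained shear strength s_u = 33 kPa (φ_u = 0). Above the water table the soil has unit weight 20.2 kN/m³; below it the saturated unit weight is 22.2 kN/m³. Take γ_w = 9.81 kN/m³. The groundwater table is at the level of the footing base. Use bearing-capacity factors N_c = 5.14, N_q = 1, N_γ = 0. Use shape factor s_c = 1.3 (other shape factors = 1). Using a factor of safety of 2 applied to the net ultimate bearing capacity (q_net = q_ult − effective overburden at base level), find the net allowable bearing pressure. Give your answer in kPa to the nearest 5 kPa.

q_all(net) ≈ 110 kPa

Overburden at base level: q = 20.2 × 2.5 = 50.5 kPa.
Cohesion term c·N_c·s_c = 33 × 5.14 × 1.3 = 220.51 kPa; surcharge term q·N_q = 50.5 × 1 = 50.5 kPa.
q_ult = 220.51 + 50.5 = 271.01 kPa.
Net ultimate: q_net = 271.01 − 50.5 = 220.51 kPa.
q_all(net) = 220.51 / 2 = 110.25 kPa.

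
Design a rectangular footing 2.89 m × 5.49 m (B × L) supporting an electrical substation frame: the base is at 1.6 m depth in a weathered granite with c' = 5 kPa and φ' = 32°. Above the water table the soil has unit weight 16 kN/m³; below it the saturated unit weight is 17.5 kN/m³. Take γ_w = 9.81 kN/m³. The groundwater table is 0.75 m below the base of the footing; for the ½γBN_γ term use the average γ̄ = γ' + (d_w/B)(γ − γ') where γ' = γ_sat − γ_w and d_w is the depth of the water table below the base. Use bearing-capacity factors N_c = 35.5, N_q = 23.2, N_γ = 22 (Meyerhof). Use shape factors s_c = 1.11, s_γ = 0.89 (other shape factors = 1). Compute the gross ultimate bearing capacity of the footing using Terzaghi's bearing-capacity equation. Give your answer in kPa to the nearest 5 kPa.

q_ult ≈ 1070 kPa

Effective surcharge at the founding depth q = γ·D_f = 16 × 1.6 = 25.6 kPa.
With d_w = 0.75 m < B, γ̄ = 7.69 + (0.75/2.89) × (16 − 7.69) = 9.8466 kN/m³.
q_ult = c·N_c·s_c + q·N_q + 0.5·γ·B·N_γ·s_γ
     = 5 × 35.5 × 1.11 + 25.6 × 23.2 + 0.5 × 9.8466 × 2.89 × 22 × 0.89
     = 197.03 + 593.92 + 278.59 = 1069.5 kPa.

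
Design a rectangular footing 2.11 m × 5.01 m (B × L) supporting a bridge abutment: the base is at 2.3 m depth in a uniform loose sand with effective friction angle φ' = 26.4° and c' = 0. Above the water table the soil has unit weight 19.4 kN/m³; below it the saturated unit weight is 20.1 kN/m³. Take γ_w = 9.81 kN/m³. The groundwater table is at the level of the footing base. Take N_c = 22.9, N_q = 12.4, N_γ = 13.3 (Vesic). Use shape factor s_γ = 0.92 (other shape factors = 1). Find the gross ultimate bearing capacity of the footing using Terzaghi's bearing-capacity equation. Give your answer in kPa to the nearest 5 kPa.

Effective surcharge at the founding depth q = γ·D_f = 19.4 × 2.3 = 44.62 kPa.
The water table coincides with the base, so in the self-weight term γ → γ' = 10.29 kN/m³.
q_ult = q·N_q + 0.5·γ·B·N_γ·s_γ
     = 44.62 × 12.4 + 0.5 × 10.29 × 2.11 × 13.3 × 0.92
     = 553.29 + 132.83 = 686.12 kPa.

q_ult ≈ 685 kPa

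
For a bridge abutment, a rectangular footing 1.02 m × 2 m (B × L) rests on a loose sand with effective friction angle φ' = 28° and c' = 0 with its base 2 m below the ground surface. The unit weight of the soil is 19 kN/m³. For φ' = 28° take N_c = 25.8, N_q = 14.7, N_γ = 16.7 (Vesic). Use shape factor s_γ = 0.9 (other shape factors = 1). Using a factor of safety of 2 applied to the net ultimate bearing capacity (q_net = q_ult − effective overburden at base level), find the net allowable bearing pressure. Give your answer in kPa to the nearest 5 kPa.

Overburden at base level: q = 19 × 2 = 38 kPa.
Surcharge term q·N_q = 38 × 14.7 = 558.6 kPa; self-weight term 0.5·γ·B·N_γ·s_γ = 0.5 × 19 × 1.02 × 16.7 × 0.9 = 145.64 kPa.
q_ult = 558.6 + 145.64 = 704.24 kPa.
Net ultimate: q_net = 704.24 − 38 = 666.24 kPa.
q_all(net) = 666.24 / 2 = 333.12 kPa.

q_all(net) ≈ 335 kPa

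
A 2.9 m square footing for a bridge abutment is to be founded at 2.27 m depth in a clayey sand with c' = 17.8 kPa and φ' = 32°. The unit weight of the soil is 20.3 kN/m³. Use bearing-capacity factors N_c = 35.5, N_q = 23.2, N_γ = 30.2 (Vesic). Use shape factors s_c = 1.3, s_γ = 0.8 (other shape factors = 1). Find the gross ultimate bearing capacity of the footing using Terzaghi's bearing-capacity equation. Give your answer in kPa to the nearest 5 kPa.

q_ult ≈ 2600 kPa

q = γ·D_f = 20.3 × 2.27 = 46.081 kPa.
c·N_c·s_c = 17.8 × 35.5 × 1.3 = 821.47 kPa
q·N_q = 46.081 × 23.2 = 1069.1 kPa
0.5·γ·B·N_γ·s_γ = 0.5 × 20.3 × 2.9 × 30.2 × 0.8 = 711.15 kPa
q_ult = 821.47 + 1069.1 + 711.15 = 2601.7 kPa.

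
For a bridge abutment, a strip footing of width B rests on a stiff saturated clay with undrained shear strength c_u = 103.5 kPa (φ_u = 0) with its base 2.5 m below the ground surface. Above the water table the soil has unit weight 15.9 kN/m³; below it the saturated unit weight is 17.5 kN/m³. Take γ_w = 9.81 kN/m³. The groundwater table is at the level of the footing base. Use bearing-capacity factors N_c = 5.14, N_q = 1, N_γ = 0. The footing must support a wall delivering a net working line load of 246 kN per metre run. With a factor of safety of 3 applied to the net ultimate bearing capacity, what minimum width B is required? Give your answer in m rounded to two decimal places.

q = γ·D_f = 15.9 × 2.5 = 39.75 kPa.
c·N_c = 103.5 × 5.14 = 531.99 kPa
q·N_q = 39.75 × 1 = 39.75 kPa
q_ult = 531.99 + 39.75 = 571.74 kPa.
For φ = 0 the ½γBN_γ term vanishes, so q_ult is independent of B. q_net = 571.74 − 39.75 = 531.99 kPa; q_all(net) = 531.99/3 = 177.33 kPa.
Required width B = w / q_all(net) = 246 / 177.33 = 1.387 m.

B = 1.39 m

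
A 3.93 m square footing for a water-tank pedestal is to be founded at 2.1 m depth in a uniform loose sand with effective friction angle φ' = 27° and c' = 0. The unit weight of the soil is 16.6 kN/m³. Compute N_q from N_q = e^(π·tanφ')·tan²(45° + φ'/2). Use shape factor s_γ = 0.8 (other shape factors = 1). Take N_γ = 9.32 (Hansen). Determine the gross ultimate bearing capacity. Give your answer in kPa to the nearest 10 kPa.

tan27° = 0.5095, so N_q = e^(π×0.5095)·tan²(58.5°) = 4.957 × 2.663 = 13.2.
Overburden at base level: q = 16.6 × 2.1 = 34.86 kPa.
Surcharge term q·N_q = 34.86 × 13.199 = 460.12 kPa; self-weight term 0.5·γ·B·N_γ·s_γ = 0.5 × 16.6 × 3.93 × 9.32 × 0.8 = 243.21 kPa.
q_ult = 460.12 + 243.21 = 703.33 kPa.

q_ult ≈ 700 kPa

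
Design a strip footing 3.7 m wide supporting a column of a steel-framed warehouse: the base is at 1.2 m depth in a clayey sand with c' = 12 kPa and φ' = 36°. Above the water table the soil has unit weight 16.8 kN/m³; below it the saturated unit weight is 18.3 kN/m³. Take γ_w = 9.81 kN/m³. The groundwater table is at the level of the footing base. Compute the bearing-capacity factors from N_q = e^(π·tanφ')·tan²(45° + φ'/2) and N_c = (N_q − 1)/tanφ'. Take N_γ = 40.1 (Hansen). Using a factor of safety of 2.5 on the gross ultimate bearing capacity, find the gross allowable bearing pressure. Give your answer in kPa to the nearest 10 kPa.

N_q = e^(π·tan36°)·tan²(63°) = 37.75; N_c = (N_q − 1)/tanφ' = 50.59.
Effective surcharge at the founding depth q = γ·D_f = 16.8 × 1.2 = 20.16 kPa.
The water table coincides with the base, so in the self-weight term γ → γ' = 8.49 kN/m³.
q_ult = c·N_c + q·N_q + 0.5·γ·B·N_γ
     = 12 × 50.585 + 20.16 × 37.752 + 0.5 × 8.49 × 3.7 × 40.1
     = 607.03 + 761.09 + 629.83 = 1997.9 kPa.
q_all = 1997.9 / 2.5 = 799.18 kPa.

q_all ≈ 800 kPa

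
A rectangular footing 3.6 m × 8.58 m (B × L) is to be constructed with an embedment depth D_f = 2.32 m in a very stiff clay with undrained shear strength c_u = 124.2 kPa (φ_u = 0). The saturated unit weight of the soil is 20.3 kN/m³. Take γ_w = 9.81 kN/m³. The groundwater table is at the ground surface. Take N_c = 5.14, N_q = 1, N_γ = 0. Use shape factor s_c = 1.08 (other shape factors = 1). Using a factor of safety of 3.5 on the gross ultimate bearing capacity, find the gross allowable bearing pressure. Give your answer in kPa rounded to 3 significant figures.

q_all ≈ 204 kPa

γ' = 20.3 − 9.81 = 10.49 kN/m³ (submerged throughout). q = 10.49 × 2.32 = 24.337 kPa.
c·N_c·s_c = 124.2 × 5.14 × 1.08 = 689.46 kPa
q·N_q = 24.337 × 1 = 24.337 kPa
q_ult = 689.46 + 24.337 = 713.8 kPa.
q_all = 713.8 / 3.5 = 203.94 kPa.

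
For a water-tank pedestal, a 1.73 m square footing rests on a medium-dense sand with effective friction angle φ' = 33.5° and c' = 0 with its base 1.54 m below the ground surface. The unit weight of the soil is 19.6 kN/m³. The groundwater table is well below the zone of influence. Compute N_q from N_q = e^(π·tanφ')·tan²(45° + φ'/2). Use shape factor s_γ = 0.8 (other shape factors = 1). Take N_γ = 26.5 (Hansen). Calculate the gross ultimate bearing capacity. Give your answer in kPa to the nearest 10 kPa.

tan33.5° = 0.6619, so N_q = e^(π×0.6619)·tan²(61.75°) = 7.999 × 3.464 = 27.71.
q = γ·D_f = 19.6 × 1.54 = 30.184 kPa.
q·N_q = 30.184 × 27.707 = 836.32 kPa
0.5·γ·B·N_γ·s_γ = 0.5 × 19.6 × 1.73 × 26.5 × 0.8 = 359.42 kPa
q_ult = 836.32 + 359.42 = 1195.7 kPa.

q_ult ≈ 1200 kPa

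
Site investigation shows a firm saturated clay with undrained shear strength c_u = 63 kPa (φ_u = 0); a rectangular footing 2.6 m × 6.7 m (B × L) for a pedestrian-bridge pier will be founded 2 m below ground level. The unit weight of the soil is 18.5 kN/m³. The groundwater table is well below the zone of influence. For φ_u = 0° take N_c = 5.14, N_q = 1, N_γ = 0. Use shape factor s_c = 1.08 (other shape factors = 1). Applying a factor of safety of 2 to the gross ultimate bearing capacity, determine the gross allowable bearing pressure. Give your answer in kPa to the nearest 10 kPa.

q_all ≈ 190 kPa

Effective surcharge at the founding depth q = γ·D_f = 18.5 × 2 = 37 kPa.
q_ult = c·N_c·s_c + q·N_q
     = 63 × 5.14 × 1.08 + 37 × 1
     = 349.73 + 37 = 386.73 kPa.
q_all = q_ult / FS = 386.73 / 2 = 193.36 kPa.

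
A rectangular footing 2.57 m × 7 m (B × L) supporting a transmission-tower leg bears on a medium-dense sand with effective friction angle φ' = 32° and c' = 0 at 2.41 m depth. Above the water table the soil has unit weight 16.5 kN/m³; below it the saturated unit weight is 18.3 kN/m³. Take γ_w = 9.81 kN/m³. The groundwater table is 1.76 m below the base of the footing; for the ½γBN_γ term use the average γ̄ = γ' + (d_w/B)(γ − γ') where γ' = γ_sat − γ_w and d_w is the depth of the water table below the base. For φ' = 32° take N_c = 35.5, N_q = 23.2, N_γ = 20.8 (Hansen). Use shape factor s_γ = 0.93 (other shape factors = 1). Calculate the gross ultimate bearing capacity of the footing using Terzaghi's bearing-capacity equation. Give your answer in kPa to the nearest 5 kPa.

q = γ·D_f = 16.5 × 2.41 = 39.765 kPa.
γ' = 8.49 kN/m³; averaging over the depth B below the base, γ̄ = γ' + (d_w/B)(γ − γ') = 13.975 kN/m³.
q·N_q = 39.765 × 23.2 = 922.55 kPa
0.5·γ·B·N_γ·s_γ = 0.5 × 13.975 × 2.57 × 20.8 × 0.93 = 347.39 kPa
q_ult = 922.55 + 347.39 = 1269.9 kPa.

q_ult ≈ 1270 kPa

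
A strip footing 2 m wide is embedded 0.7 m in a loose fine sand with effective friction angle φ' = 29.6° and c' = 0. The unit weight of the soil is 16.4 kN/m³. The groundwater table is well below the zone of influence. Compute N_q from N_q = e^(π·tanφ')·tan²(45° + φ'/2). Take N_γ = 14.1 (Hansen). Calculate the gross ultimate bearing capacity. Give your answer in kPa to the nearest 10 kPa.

tan29.6° = 0.5681, so N_q = e^(π×0.5681)·tan²(59.8°) = 5.958 × 2.952 = 17.59.
Overburden at base level: q = 16.4 × 0.7 = 11.48 kPa.
Surcharge term q·N_q = 11.48 × 17.588 = 201.91 kPa; self-weight term 0.5·γ·B·N_γ = 0.5 × 16.4 × 2 × 14.1 = 231.24 kPa.
q_ult = 201.91 + 231.24 = 433.15 kPa.

q_ult ≈ 430 kPa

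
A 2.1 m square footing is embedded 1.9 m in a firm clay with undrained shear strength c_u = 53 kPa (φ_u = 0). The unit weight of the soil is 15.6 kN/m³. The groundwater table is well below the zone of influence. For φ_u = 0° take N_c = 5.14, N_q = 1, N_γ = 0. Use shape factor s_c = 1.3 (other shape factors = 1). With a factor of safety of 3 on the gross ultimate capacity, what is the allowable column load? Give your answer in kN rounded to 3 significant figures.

P_all ≈ 564 kN

Effective surcharge at the founding depth q = γ·D_f = 15.6 × 1.9 = 29.64 kPa.
q_ult = c·N_c·s_c + q·N_q
     = 53 × 5.14 × 1.3 + 29.64 × 1
     = 354.15 + 29.64 = 383.79 kPa.
Gross allowable pressure q_all = 383.79 / 3 = 127.93 kPa.
Footing area = 4.41 m², so allowable column load = 127.93 × 4.41 = 564.17 kN.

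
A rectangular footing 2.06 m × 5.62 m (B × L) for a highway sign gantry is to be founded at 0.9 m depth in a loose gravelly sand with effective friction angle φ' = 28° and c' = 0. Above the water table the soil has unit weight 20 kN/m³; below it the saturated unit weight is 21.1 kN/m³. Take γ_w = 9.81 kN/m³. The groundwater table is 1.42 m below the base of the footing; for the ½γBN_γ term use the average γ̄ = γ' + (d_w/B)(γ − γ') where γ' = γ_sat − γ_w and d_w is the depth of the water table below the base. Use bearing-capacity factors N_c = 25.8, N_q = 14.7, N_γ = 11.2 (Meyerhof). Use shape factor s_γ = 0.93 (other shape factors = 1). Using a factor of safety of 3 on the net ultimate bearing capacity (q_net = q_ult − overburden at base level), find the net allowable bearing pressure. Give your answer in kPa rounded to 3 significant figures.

q = γ·D_f = 20 × 0.9 = 18 kPa.
γ' = 11.29 kN/m³; averaging over the depth B below the base, γ̄ = γ' + (d_w/B)(γ − γ') = 17.294 kN/m³.
q·N_q = 18 × 14.7 = 264.6 kPa
0.5·γ·B·N_γ·s_γ = 0.5 × 17.294 × 2.06 × 11.2 × 0.93 = 185.54 kPa
q_ult = 264.6 + 185.54 = 450.14 kPa.
q_net = 450.14 − 18 = 432.14 kPa.
q_all(net) = 432.14 / 3 = 144.05 kPa.

q_all(net) ≈ 144 kPa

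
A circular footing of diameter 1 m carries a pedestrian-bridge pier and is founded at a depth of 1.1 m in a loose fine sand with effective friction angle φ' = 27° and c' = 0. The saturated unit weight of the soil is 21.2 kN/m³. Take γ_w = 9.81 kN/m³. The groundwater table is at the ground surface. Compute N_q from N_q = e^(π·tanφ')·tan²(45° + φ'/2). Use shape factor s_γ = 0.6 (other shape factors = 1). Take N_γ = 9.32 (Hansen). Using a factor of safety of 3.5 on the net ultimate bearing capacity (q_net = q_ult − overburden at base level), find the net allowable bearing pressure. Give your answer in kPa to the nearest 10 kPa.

N_q = e^(π·tan27°)·tan²(58.5°) = 13.2.
Water table at ground surface, so effective unit weight γ' = 21.2 − 9.81 = 11.39 kN/m³ is used throughout; overburden q = 11.39 × 1.1 = 12.529 kPa; the same γ' applies in the ½γBN_γ term.
Surcharge term q·N_q = 12.529 × 13.199 = 165.37 kPa; self-weight term 0.5·γ·B·N_γ·s_γ = 0.5 × 11.39 × 1 × 9.32 × 0.6 = 31.846 kPa.
q_ult = 165.37 + 31.846 = 197.22 kPa.
q_net = 197.22 − 12.529 = 184.69 kPa.
q_all(net) = 184.69 / 3.5 = 52.768 kPa.

q_all(net) ≈ 50 kPa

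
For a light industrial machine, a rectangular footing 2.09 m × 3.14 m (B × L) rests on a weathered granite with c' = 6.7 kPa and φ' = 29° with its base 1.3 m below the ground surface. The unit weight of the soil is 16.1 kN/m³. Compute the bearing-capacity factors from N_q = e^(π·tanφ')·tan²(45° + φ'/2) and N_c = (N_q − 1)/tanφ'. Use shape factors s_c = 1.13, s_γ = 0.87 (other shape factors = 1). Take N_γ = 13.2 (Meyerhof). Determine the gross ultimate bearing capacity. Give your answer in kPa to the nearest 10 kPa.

q_ult ≈ 750 kPa

tan29° = 0.5543, so N_q = e^(π×0.5543)·tan²(59.5°) = 5.705 × 2.882 = 16.44.
N_c = (16.44 − 1)/tan29° = 27.86.
Effective surcharge at the founding depth q = γ·D_f = 16.1 × 1.3 = 20.93 kPa.
q_ult = c·N_c·s_c + q·N_q + 0.5·γ·B·N_γ·s_γ
     = 6.7 × 27.86 × 1.13 + 20.93 × 16.443 + 0.5 × 16.1 × 2.09 × 13.2 × 0.87
     = 210.93 + 344.16 + 193.21 = 748.3 kPa.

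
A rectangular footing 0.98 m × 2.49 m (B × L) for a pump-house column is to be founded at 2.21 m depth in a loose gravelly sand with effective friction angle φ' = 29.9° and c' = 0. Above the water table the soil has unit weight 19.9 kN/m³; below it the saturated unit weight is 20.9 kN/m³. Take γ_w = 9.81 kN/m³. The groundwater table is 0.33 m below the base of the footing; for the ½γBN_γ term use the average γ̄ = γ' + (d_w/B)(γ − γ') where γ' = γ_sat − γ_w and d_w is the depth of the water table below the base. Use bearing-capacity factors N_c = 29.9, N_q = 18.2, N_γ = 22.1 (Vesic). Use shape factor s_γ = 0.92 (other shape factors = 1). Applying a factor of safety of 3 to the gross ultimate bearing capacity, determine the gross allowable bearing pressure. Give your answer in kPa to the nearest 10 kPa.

q_all ≈ 310 kPa

Overburden at base level: q = 19.9 × 2.21 = 43.979 kPa.
The water table is 0.33 m below the base (< B = 0.98 m), so the ½γBN_γ term uses γ̄ = γ' + (d_w/B)(γ − γ') = 11.09 + (0.33/0.98)(19.9 − 11.09) = 14.057 kN/m³.
Surcharge term q·N_q = 43.979 × 18.2 = 800.42 kPa; self-weight term 0.5·γ·B·N_γ·s_γ = 0.5 × 14.057 × 0.98 × 22.1 × 0.92 = 140.04 kPa.
q_ult = 800.42 + 140.04 = 940.46 kPa.
q_all = q_ult / FS = 940.46 / 3 = 313.49 kPa.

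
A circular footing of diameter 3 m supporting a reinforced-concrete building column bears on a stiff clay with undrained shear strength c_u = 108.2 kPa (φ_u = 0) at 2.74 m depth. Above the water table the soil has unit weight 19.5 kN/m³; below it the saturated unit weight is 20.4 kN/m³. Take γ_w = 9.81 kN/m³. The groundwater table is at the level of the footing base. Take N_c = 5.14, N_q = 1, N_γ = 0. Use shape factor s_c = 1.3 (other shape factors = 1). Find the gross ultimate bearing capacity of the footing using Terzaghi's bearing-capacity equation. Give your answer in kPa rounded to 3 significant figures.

q_ult ≈ 776 kPa

Overburden at base level: q = 19.5 × 2.74 = 53.43 kPa.
Cohesion term c·N_c·s_c = 108.2 × 5.14 × 1.3 = 722.99 kPa; surcharge term q·N_q = 53.43 × 1 = 53.43 kPa.
q_ult = 722.99 + 53.43 = 776.42 kPa.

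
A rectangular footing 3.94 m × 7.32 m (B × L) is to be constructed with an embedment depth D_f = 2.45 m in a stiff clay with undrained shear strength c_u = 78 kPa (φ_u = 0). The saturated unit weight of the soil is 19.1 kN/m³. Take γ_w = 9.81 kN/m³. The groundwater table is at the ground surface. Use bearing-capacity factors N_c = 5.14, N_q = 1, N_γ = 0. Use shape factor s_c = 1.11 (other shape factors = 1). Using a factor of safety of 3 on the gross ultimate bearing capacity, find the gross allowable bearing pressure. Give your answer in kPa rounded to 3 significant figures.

Water table at ground surface, so effective unit weight γ' = 19.1 − 9.81 = 9.29 kN/m³ is used throughout; overburden q = 9.29 × 2.45 = 22.761 kPa.
Cohesion term c·N_c·s_c = 78 × 5.14 × 1.11 = 445.02 kPa; surcharge term q·N_q = 22.761 × 1 = 22.761 kPa.
q_ult = 445.02 + 22.761 = 467.78 kPa.
q_all = 467.78 / 3 = 155.93 kPa.

q_all ≈ 156 kPa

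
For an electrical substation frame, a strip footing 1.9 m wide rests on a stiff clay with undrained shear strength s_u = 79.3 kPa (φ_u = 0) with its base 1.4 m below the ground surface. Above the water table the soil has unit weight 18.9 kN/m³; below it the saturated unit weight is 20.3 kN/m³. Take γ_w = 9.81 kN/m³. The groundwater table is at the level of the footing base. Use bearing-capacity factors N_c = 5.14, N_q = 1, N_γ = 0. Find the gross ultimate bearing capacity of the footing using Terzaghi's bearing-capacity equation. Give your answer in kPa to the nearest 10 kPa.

q_ult ≈ 430 kPa

Overburden at base level: q = 18.9 × 1.4 = 26.46 kPa.
Cohesion term c·N_c = 79.3 × 5.14 = 407.6 kPa; surcharge term q·N_q = 26.46 × 1 = 26.46 kPa.
q_ult = 407.6 + 26.46 = 434.06 kPa.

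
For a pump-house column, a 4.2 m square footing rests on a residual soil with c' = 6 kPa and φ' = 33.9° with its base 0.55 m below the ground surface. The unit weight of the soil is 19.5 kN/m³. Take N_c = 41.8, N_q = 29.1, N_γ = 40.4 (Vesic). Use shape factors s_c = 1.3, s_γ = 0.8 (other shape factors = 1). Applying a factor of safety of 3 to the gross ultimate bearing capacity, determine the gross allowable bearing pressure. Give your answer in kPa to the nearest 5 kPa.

Effective surcharge at the founding depth q = γ·D_f = 19.5 × 0.55 = 10.725 kPa.
q_ult = c·N_c·s_c + q·N_q + 0.5·γ·B·N_γ·s_γ
     = 6 × 41.8 × 1.3 + 10.725 × 29.1 + 0.5 × 19.5 × 4.2 × 40.4 × 0.8
     = 326.04 + 312.1 + 1323.5 = 1961.6 kPa.
q_all = q_ult / FS = 1961.6 / 3 = 653.88 kPa.

q_all ≈ 655 kPa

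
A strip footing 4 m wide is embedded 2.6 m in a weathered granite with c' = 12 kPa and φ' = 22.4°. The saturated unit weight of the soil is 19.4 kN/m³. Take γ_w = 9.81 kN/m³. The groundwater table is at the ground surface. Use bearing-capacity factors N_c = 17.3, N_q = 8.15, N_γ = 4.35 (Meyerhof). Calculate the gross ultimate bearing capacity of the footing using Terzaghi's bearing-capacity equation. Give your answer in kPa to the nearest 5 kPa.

With the water table at the surface the whole profile is submerged: γ' = 19.4 − 9.81 = 9.59 kN/m³, so q = γ'·D_f = 24.934 kPa; the same γ' applies in the ½γBN_γ term.
q_ult = c·N_c + q·N_q + 0.5·γ·B·N_γ
     = 12 × 17.3 + 24.934 × 8.15 + 0.5 × 9.59 × 4 × 4.35
     = 207.6 + 203.21 + 83.433 = 494.25 kPa.

q_ult ≈ 495 kPa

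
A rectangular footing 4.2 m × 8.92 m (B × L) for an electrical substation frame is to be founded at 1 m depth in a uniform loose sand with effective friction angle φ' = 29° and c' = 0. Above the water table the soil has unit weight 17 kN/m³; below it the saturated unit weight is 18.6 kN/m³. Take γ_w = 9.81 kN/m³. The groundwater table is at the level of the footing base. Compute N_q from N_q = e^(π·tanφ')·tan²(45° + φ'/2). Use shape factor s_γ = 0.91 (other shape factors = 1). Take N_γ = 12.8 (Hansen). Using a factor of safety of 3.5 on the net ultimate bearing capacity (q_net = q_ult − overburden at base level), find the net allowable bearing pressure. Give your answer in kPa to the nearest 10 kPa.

N_q = e^(π·tan29°)·tan²(59.5°) = 16.44.
Overburden at base level: q = 17 × 1 = 17 kPa.
Below the base the soil is submerged, so the ½γBN_γ term uses γ' = 18.6 − 9.81 = 8.79 kN/m³.
Surcharge term q·N_q = 17 × 16.443 = 279.54 kPa; self-weight term 0.5·γ·B·N_γ·s_γ = 0.5 × 8.79 × 4.2 × 12.8 × 0.91 = 215.01 kPa.
q_ult = 279.54 + 215.01 = 494.55 kPa.
q_net = 494.55 − 17 = 477.55 kPa.
q_all(net) = 477.55 / 3.5 = 136.44 kPa.

q_all(net) ≈ 140 kPa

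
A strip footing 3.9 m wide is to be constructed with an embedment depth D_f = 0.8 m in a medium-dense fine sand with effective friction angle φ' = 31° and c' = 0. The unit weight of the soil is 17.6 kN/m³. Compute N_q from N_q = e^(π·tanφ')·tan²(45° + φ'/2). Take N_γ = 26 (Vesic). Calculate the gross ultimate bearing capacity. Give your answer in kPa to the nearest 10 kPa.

tan31° = 0.6009, so N_q = e^(π×0.6009)·tan²(60.5°) = 6.604 × 3.124 = 20.63.
Overburden at base level: q = 17.6 × 0.8 = 14.08 kPa.
Surcharge term q·N_q = 14.08 × 20.631 = 290.48 kPa; self-weight term 0.5·γ·B·N_γ = 0.5 × 17.6 × 3.9 × 26 = 892.32 kPa.
q_ult = 290.48 + 892.32 = 1182.8 kPa.

q_ult ≈ 1180 kPa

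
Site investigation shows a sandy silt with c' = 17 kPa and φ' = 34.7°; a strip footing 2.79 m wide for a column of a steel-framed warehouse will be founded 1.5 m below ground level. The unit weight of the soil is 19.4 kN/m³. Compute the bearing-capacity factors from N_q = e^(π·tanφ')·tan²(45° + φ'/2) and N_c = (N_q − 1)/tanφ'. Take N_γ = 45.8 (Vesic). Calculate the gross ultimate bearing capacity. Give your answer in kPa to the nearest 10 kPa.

q_ult ≈ 2940 kPa

tan34.7° = 0.6924, so N_q = e^(π×0.6924)·tan²(62.35°) = 8.805 × 3.643 = 32.08.
N_c = (32.08 − 1)/tan34.7° = 44.89.
q = γ·D_f = 19.4 × 1.5 = 29.1 kPa.
c·N_c = 17 × 44.886 = 763.07 kPa
q·N_q = 29.1 × 32.081 = 933.55 kPa
0.5·γ·B·N_γ = 0.5 × 19.4 × 2.79 × 45.8 = 1239.5 kPa
q_ult = 763.07 + 933.55 + 1239.5 = 2936.1 kPa.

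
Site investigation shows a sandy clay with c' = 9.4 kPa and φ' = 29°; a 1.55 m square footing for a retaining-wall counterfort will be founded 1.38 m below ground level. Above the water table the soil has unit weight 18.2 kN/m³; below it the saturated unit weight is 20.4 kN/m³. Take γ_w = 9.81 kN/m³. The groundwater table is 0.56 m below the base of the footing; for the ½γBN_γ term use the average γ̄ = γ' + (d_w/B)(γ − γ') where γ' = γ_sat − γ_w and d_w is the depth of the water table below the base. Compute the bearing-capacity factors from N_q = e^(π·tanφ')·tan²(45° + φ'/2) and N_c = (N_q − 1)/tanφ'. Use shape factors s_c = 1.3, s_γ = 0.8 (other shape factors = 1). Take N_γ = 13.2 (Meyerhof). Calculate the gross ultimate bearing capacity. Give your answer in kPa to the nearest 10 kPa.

q_ult ≈ 860 kPa

tan29° = 0.5543, so N_q = e^(π×0.5543)·tan²(59.5°) = 5.705 × 2.882 = 16.44.
N_c = (16.44 − 1)/tan29° = 27.86.
q = γ·D_f = 18.2 × 1.38 = 25.116 kPa.
γ' = 10.59 kN/m³; averaging over the depth B below the base, γ̄ = γ' + (d_w/B)(γ − γ') = 13.339 kN/m³.
c·N_c·s_c = 9.4 × 27.86 × 1.3 = 340.45 kPa
q·N_q = 25.116 × 16.443 = 412.99 kPa
0.5·γ·B·N_γ·s_γ = 0.5 × 13.339 × 1.55 × 13.2 × 0.8 = 109.17 kPa
q_ult = 340.45 + 412.99 + 109.17 = 862.61 kPa.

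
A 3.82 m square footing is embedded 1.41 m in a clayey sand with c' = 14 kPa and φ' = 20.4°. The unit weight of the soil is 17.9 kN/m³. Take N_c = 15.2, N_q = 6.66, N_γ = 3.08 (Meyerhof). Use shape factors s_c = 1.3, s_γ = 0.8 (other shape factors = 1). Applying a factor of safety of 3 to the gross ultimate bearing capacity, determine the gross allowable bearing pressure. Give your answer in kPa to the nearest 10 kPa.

q_all ≈ 180 kPa

Overburden at base level: q = 17.9 × 1.41 = 25.239 kPa.
Cohesion term c·N_c·s_c = 14 × 15.2 × 1.3 = 276.64 kPa; surcharge term q·N_q = 25.239 × 6.66 = 168.09 kPa; self-weight term 0.5·γ·B·N_γ·s_γ = 0.5 × 17.9 × 3.82 × 3.08 × 0.8 = 84.242 kPa.
q_ult = 276.64 + 168.09 + 84.242 = 528.97 kPa.
q_all = q_ult / FS = 528.97 / 3 = 176.32 kPa.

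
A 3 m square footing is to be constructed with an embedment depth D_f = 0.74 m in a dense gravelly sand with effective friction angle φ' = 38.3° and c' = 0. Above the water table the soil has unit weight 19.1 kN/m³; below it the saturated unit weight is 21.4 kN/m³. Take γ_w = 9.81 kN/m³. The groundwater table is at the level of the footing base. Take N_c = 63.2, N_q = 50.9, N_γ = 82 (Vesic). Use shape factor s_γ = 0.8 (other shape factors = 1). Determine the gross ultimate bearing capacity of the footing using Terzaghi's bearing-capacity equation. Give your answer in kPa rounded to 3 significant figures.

q_ult ≈ 1860 kPa

Overburden at base level: q = 19.1 × 0.74 = 14.134 kPa.
Below the base the soil is submerged, so the ½γBN_γ term uses γ' = 21.4 − 9.81 = 11.59 kN/m³.
Surcharge term q·N_q = 14.134 × 50.9 = 719.42 kPa; self-weight term 0.5·γ·B·N_γ·s_γ = 0.5 × 11.59 × 3 × 82 × 0.8 = 1140.5 kPa.
q_ult = 719.42 + 1140.5 = 1859.9 kPa.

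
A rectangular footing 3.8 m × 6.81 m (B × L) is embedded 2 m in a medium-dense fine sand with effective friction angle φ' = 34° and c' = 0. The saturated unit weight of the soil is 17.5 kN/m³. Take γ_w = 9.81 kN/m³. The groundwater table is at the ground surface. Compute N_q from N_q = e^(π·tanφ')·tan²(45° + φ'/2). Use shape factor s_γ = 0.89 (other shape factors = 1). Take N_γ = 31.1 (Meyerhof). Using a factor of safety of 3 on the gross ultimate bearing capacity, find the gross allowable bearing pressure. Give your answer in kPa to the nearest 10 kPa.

N_q = e^(π·tan34°)·tan²(62°) = 29.44.
Water table at ground surface, so effective unit weight γ' = 17.5 − 9.81 = 7.69 kN/m³ is used throughout; overburden q = 7.69 × 2 = 15.38 kPa; the same γ' applies in the ½γBN_γ term.
Surcharge term q·N_q = 15.38 × 29.44 = 452.78 kPa; self-weight term 0.5·γ·B·N_γ·s_γ = 0.5 × 7.69 × 3.8 × 31.1 × 0.89 = 404.42 kPa.
q_ult = 452.78 + 404.42 = 857.2 kPa.
q_all = 857.2 / 3 = 285.73 kPa.

q_all ≈ 290 kPa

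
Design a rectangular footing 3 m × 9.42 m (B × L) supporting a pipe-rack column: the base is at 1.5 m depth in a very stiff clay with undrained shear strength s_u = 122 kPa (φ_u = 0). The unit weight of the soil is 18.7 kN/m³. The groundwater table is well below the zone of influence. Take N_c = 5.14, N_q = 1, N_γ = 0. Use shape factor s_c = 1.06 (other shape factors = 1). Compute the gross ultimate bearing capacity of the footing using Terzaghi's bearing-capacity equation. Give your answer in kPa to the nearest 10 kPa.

q_ult ≈ 690 kPa

Effective surcharge at the founding depth q = γ·D_f = 18.7 × 1.5 = 28.05 kPa.
q_ult = c·N_c·s_c + q·N_q
     = 122 × 5.14 × 1.06 + 28.05 × 1
     = 664.7 + 28.05 = 692.75 kPa.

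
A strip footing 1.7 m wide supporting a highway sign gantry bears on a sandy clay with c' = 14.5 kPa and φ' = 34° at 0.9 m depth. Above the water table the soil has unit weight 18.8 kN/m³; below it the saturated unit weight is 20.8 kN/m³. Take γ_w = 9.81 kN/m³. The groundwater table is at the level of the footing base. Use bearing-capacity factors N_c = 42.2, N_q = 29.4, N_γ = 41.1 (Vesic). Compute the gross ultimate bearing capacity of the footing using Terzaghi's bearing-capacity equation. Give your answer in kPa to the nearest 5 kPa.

Overburden at base level: q = 18.8 × 0.9 = 16.92 kPa.
Below the base the soil is submerged, so the ½γBN_γ term uses γ' = 20.8 − 9.81 = 10.99 kN/m³.
Cohesion term c·N_c = 14.5 × 42.2 = 611.9 kPa; surcharge term q·N_q = 16.92 × 29.4 = 497.45 kPa; self-weight term 0.5·γ·B·N_γ = 0.5 × 10.99 × 1.7 × 41.1 = 383.94 kPa.
q_ult = 611.9 + 497.45 + 383.94 = 1493.3 kPa.

q_ult ≈ 1495 kPa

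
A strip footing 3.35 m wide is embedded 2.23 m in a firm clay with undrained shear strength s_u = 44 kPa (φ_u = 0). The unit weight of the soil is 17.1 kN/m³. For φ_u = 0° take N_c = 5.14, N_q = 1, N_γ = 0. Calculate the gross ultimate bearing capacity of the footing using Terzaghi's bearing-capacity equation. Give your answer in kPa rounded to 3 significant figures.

q_ult ≈ 264 kPa

q = γ·D_f = 17.1 × 2.23 = 38.133 kPa.
c·N_c = 44 × 5.14 = 226.16 kPa
q·N_q = 38.133 × 1 = 38.133 kPa
q_ult = 226.16 + 38.133 = 264.29 kPa.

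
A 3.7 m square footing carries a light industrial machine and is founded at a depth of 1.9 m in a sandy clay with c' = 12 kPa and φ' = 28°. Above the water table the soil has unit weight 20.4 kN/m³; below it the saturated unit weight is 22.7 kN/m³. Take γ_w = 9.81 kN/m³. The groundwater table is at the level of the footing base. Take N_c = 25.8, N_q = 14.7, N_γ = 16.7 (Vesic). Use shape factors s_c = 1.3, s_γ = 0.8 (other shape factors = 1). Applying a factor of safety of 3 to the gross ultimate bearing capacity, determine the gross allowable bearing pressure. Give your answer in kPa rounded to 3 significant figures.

q = γ·D_f = 20.4 × 1.9 = 38.76 kPa.
For the ½γBN_γ term take γ' = 22.7 − 9.81 = 12.89 kN/m³ (soil below base is submerged).
c·N_c·s_c = 12 × 25.8 × 1.3 = 402.48 kPa
q·N_q = 38.76 × 14.7 = 569.77 kPa
0.5·γ·B·N_γ·s_γ = 0.5 × 12.89 × 3.7 × 16.7 × 0.8 = 318.59 kPa
q_ult = 402.48 + 569.77 + 318.59 = 1290.8 kPa.
q_all = q_ult / FS = 1290.8 / 3 = 430.28 kPa.

q_all ≈ 430 kPa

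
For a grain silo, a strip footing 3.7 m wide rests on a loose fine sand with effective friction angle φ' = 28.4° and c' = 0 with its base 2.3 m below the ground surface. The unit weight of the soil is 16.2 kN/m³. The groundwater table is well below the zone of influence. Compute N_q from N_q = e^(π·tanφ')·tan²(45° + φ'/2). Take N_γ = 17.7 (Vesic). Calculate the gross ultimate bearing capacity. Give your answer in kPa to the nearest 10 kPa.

q_ult ≈ 1100 kPa

tan28.4° = 0.5407, so N_q = e^(π×0.5407)·tan²(59.2°) = 5.467 × 2.814 = 15.38.
q = γ·D_f = 16.2 × 2.3 = 37.26 kPa.
q·N_q = 37.26 × 15.383 = 573.18 kPa
0.5·γ·B·N_γ = 0.5 × 16.2 × 3.7 × 17.7 = 530.47 kPa
q_ult = 573.18 + 530.47 = 1103.6 kPa.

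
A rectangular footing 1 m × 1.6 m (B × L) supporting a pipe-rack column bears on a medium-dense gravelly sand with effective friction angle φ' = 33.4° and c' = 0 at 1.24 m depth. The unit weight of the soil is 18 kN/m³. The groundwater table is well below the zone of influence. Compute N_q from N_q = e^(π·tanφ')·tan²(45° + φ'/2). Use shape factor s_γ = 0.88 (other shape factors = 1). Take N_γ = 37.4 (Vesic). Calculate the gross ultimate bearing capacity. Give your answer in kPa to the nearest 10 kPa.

q_ult ≈ 910 kPa

tan33.4° = 0.6594, so N_q = e^(π×0.6594)·tan²(61.7°) = 7.937 × 3.449 = 27.38.
Overburden at base level: q = 18 × 1.24 = 22.32 kPa.
Surcharge term q·N_q = 22.32 × 27.375 = 611.02 kPa; self-weight term 0.5·γ·B·N_γ·s_γ = 0.5 × 18 × 1 × 37.4 × 0.88 = 296.21 kPa.
q_ult = 611.02 + 296.21 = 907.22 kPa.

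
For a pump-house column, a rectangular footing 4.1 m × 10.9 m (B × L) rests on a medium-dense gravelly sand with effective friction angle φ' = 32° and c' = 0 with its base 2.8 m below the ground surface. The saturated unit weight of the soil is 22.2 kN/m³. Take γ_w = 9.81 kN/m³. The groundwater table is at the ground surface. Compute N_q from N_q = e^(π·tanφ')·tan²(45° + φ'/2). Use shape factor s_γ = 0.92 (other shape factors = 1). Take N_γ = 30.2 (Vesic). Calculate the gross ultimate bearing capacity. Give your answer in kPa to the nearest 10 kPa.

tan32° = 0.6249, so N_q = e^(π×0.6249)·tan²(61°) = 7.121 × 3.255 = 23.18.
γ' = 22.2 − 9.81 = 12.39 kN/m³ (submerged throughout). q = 12.39 × 2.8 = 34.692 kPa; the same γ' applies in the ½γBN_γ term.
q·N_q = 34.692 × 23.177 = 804.05 kPa
0.5·γ·B·N_γ·s_γ = 0.5 × 12.39 × 4.1 × 30.2 × 0.92 = 705.7 kPa
q_ult = 804.05 + 705.7 = 1509.7 kPa.

q_ult ≈ 1510 kPa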